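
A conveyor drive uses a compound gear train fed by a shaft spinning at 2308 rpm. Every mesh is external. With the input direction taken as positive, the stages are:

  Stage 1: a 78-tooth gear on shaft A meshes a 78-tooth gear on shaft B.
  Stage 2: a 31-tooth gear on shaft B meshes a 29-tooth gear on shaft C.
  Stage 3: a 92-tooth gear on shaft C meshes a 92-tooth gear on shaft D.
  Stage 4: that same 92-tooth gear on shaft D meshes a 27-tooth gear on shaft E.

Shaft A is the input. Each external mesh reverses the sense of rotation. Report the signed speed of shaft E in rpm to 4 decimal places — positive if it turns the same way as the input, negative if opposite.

Stage 1 [78T→78T]: ω = 2308.0000×78/78 = 2308.0000 rpm, dir flips to −; running = −2308.0000
Stage 2 [31T→29T]: ω = 2308.0000×31/29 = 2467.1724 rpm, dir flips to +; running = +2467.1724
Stage 3 [92T→92T]: ω = 2467.1724×92/92 = 2467.1724 rpm, dir flips to −; running = −2467.1724
Stage 4 [92T→27T]: ω = 2467.1724×92/27 = 8406.6616 rpm, dir flips to +; running = +8406.6616

+8406.6616 rpm (same as input, |ω| = 8406.6616 rpm)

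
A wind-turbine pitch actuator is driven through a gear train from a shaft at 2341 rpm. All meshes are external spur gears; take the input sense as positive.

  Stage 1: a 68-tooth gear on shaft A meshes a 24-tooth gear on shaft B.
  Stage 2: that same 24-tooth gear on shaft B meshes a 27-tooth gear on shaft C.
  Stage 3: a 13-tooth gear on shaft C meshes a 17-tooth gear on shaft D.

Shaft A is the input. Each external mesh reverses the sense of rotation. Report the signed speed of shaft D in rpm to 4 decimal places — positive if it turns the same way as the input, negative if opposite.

Stage 1 [68T→24T]: ω = 2341.0000×68/24 = 6632.8333 rpm, dir flips to −; running = −6632.8333
Stage 2 [24T→27T]: ω = 6632.8333×24/27 = 5895.8519 rpm, dir flips to +; running = +5895.8519
Stage 3 [13T→17T]: ω = 5895.8519×13/17 = 4508.5926 rpm, dir flips to −; running = −4508.5926

-4508.5926 rpm (opposite to input, |ω| = 4508.5926 rpm)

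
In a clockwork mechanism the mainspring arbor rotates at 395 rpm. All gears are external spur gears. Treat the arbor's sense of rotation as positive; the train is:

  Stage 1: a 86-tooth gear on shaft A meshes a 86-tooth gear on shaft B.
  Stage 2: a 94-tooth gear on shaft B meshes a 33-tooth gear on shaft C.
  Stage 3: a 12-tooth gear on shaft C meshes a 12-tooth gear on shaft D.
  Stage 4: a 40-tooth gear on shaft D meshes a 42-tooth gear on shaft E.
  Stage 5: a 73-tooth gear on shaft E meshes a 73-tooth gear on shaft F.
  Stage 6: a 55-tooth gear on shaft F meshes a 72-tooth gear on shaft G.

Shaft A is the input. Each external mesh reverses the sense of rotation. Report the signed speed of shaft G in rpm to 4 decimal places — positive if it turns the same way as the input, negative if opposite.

+818.5626 rpm (same as input, |ω| = 818.5626 rpm)

Stage 1 [86T→86T]: ω = 395.0000×86/86 = 395.0000 rpm, dir flips to −; running = −395.0000
Stage 2 [94T→33T]: ω = 395.0000×94/33 = 1125.1515 rpm, dir flips to +; running = +1125.1515
Stage 3 [12T→12T]: ω = 1125.1515×12/12 = 1125.1515 rpm, dir flips to −; running = −1125.1515
Stage 4 [40T→42T]: ω = 1125.1515×40/42 = 1071.5729 rpm, dir flips to +; running = +1071.5729
Stage 5 [73T→73T]: ω = 1071.5729×73/73 = 1071.5729 rpm, dir flips to −; running = −1071.5729
Stage 6 [55T→72T]: ω = 1071.5729×55/72 = 818.5626 rpm, dir flips to +; running = +818.5626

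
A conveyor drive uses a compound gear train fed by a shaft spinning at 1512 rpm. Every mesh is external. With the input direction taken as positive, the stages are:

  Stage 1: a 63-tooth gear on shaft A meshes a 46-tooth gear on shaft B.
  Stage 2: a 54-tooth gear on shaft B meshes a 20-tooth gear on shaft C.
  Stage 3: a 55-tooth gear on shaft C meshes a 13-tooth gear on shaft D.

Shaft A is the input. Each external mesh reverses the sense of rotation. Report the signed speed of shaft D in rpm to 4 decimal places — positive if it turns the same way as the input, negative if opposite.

Stage 1 [63T→46T]: ω = 1512.0000×63/46 = 2070.7826 rpm, dir flips to −; running = −2070.7826
Stage 2 [54T→20T]: ω = 2070.7826×54/20 = 5591.1130 rpm, dir flips to +; running = +5591.1130
Stage 3 [55T→13T]: ω = 5591.1130×55/13 = 23654.7090 rpm, dir flips to −; running = −23654.7090

-23654.7090 rpm (opposite to input, |ω| = 23654.7090 rpm)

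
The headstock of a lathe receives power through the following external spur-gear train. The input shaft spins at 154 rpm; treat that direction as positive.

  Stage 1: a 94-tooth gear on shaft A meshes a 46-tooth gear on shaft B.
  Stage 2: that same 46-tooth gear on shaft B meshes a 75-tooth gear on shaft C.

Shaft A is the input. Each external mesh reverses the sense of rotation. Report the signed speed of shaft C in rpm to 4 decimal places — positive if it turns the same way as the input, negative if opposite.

+193.0133 rpm (same as input, |ω| = 193.0133 rpm)

Stage 1 [94T→46T]: ω = 154.0000×94/46 = 314.6957 rpm, dir flips to −; running = −314.6957
Stage 2 [46T→75T]: ω = 314.6957×46/75 = 193.0133 rpm, dir flips to +; running = +193.0133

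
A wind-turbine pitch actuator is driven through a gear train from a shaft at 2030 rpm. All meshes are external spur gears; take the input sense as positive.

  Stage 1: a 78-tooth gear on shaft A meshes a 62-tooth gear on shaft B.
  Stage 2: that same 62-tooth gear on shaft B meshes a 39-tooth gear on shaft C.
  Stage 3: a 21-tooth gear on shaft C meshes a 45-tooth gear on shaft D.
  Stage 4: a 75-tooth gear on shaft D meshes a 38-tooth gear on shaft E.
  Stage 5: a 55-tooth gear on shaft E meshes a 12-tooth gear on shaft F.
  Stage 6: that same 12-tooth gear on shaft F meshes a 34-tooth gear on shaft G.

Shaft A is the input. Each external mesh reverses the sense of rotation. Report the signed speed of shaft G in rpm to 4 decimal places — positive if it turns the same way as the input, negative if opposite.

+6049.1486 rpm (same as input, |ω| = 6049.1486 rpm)

Stage 1 [78T→62T]: ω = 2030.0000×78/62 = 2553.8710 rpm, dir flips to −; running = −2553.8710
Stage 2 [62T→39T]: ω = 2553.8710×62/39 = 4060.0000 rpm, dir flips to +; running = +4060.0000
Stage 3 [21T→45T]: ω = 4060.0000×21/45 = 1894.6667 rpm, dir flips to −; running = −1894.6667
Stage 4 [75T→38T]: ω = 1894.6667×75/38 = 3739.4737 rpm, dir flips to +; running = +3739.4737
Stage 5 [55T→12T]: ω = 3739.4737×55/12 = 17139.2544 rpm, dir flips to −; running = −17139.2544
Stage 6 [12T→34T]: ω = 17139.2544×12/34 = 6049.1486 rpm, dir flips to +; running = +6049.1486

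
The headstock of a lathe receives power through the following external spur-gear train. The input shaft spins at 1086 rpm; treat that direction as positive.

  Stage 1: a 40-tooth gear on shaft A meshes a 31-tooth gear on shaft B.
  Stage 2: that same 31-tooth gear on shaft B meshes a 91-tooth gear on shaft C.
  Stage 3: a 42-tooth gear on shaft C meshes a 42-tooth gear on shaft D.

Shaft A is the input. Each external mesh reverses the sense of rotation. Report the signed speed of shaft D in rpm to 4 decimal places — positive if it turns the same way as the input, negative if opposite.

-477.3626 rpm (opposite to input, |ω| = 477.3626 rpm)

Stage 1 [40T→31T]: ω = 1086.0000×40/31 = 1401.2903 rpm, dir flips to −; running = −1401.2903
Stage 2 [31T→91T]: ω = 1401.2903×31/91 = 477.3626 rpm, dir flips to +; running = +477.3626
Stage 3 [42T→42T]: ω = 477.3626×42/42 = 477.3626 rpm, dir flips to −; running = −477.3626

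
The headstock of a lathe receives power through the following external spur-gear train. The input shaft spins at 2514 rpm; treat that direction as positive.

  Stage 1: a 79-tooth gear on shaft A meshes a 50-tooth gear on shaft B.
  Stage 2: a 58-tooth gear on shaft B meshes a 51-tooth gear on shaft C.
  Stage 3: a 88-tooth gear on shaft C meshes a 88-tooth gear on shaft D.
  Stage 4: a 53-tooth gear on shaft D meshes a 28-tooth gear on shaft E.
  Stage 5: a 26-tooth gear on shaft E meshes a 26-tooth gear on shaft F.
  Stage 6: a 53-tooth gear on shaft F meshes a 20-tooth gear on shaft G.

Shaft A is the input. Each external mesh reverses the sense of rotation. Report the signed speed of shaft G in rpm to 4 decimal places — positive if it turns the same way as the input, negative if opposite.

+22659.1644 rpm (same as input, |ω| = 22659.1644 rpm)

Stage 1 [79T→50T]: ω = 2514.0000×79/50 = 3972.1200 rpm, dir flips to −; running = −3972.1200
Stage 2 [58T→51T]: ω = 3972.1200×58/51 = 4517.3129 rpm, dir flips to +; running = +4517.3129
Stage 3 [88T→88T]: ω = 4517.3129×88/88 = 4517.3129 rpm, dir flips to −; running = −4517.3129
Stage 4 [53T→28T]: ω = 4517.3129×53/28 = 8550.6281 rpm, dir flips to +; running = +8550.6281
Stage 5 [26T→26T]: ω = 8550.6281×26/26 = 8550.6281 rpm, dir flips to −; running = −8550.6281
Stage 6 [53T→20T]: ω = 8550.6281×53/20 = 22659.1644 rpm, dir flips to +; running = +22659.1644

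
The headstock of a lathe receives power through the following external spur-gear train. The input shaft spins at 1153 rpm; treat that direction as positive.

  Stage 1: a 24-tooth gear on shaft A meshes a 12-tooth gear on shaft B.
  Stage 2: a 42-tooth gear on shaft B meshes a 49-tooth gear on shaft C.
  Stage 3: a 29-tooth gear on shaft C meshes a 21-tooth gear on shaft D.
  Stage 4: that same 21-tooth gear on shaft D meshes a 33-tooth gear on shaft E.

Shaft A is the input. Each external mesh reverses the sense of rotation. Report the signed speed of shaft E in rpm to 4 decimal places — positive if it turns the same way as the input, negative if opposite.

Stage 1 [24T→12T]: ω = 1153.0000×24/12 = 2306.0000 rpm, dir flips to −; running = −2306.0000
Stage 2 [42T→49T]: ω = 2306.0000×42/49 = 1976.5714 rpm, dir flips to +; running = +1976.5714
Stage 3 [29T→21T]: ω = 1976.5714×29/21 = 2729.5510 rpm, dir flips to −; running = −2729.5510
Stage 4 [21T→33T]: ω = 2729.5510×21/33 = 1736.9870 rpm, dir flips to +; running = +1736.9870

+1736.9870 rpm (same as input, |ω| = 1736.9870 rpm)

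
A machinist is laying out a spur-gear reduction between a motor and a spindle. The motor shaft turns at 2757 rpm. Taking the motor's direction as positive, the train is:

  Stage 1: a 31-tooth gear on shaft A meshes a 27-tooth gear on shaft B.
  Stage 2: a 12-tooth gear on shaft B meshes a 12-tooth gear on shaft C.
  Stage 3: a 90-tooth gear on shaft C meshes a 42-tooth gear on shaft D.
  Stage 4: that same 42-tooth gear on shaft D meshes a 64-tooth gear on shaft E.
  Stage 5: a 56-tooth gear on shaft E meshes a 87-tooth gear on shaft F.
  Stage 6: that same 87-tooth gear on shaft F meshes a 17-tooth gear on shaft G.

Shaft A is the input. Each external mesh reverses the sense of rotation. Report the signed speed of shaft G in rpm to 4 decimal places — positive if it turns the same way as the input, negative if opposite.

+14663.4559 rpm (same as input, |ω| = 14663.4559 rpm)

Stage 1 [31T→27T]: ω = 2757.0000×31/27 = 3165.4444 rpm, dir flips to −; running = −3165.4444
Stage 2 [12T→12T]: ω = 3165.4444×12/12 = 3165.4444 rpm, dir flips to +; running = +3165.4444
Stage 3 [90T→42T]: ω = 3165.4444×90/42 = 6783.0952 rpm, dir flips to −; running = −6783.0952
Stage 4 [42T→64T]: ω = 6783.0952×42/64 = 4451.4062 rpm, dir flips to +; running = +4451.4062
Stage 5 [56T→87T]: ω = 4451.4062×56/87 = 2865.2730 rpm, dir flips to −; running = −2865.2730
Stage 6 [87T→17T]: ω = 2865.2730×87/17 = 14663.4559 rpm, dir flips to +; running = +14663.4559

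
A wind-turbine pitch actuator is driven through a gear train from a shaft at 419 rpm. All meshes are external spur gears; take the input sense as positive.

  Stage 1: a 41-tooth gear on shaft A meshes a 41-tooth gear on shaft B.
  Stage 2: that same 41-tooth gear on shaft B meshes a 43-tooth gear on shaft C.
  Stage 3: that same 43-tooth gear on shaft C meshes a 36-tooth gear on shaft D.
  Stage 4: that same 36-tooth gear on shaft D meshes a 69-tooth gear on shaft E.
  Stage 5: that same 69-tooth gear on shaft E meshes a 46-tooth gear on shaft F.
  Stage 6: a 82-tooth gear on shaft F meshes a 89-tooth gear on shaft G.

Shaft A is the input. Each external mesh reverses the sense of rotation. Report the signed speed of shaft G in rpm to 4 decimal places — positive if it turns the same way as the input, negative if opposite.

Stage 1 [41T→41T]: ω = 419.0000×41/41 = 419.0000 rpm, dir flips to −; running = −419.0000
Stage 2 [41T→43T]: ω = 419.0000×41/43 = 399.5116 rpm, dir flips to +; running = +399.5116
Stage 3 [43T→36T]: ω = 399.5116×43/36 = 477.1944 rpm, dir flips to −; running = −477.1944
Stage 4 [36T→69T]: ω = 477.1944×36/69 = 248.9710 rpm, dir flips to +; running = +248.9710
Stage 5 [69T→46T]: ω = 248.9710×69/46 = 373.4565 rpm, dir flips to −; running = −373.4565
Stage 6 [82T→89T]: ω = 373.4565×82/89 = 344.0835 rpm, dir flips to +; running = +344.0835

+344.0835 rpm (same as input, |ω| = 344.0835 rpm)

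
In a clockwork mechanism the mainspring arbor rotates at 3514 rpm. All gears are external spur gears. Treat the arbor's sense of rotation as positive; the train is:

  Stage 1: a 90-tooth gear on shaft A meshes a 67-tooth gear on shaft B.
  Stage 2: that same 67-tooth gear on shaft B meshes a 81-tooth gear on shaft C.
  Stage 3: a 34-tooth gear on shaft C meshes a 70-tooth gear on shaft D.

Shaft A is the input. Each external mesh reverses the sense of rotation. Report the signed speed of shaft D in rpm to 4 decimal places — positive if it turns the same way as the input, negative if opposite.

Stage 1 [90T→67T]: ω = 3514.0000×90/67 = 4720.2985 rpm, dir flips to −; running = −4720.2985
Stage 2 [67T→81T]: ω = 4720.2985×67/81 = 3904.4444 rpm, dir flips to +; running = +3904.4444
Stage 3 [34T→70T]: ω = 3904.4444×34/70 = 1896.4444 rpm, dir flips to −; running = −1896.4444

-1896.4444 rpm (opposite to input, |ω| = 1896.4444 rpm)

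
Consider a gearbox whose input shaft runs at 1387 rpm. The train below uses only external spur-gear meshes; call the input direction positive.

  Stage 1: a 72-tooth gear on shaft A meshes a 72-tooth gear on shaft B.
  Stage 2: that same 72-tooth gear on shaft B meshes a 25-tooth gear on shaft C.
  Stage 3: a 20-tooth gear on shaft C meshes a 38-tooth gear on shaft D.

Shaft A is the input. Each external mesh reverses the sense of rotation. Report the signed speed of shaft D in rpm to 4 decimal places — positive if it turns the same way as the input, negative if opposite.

-2102.4000 rpm (opposite to input, |ω| = 2102.4000 rpm)

Stage 1 [72T→72T]: ω = 1387.0000×72/72 = 1387.0000 rpm, dir flips to −; running = −1387.0000
Stage 2 [72T→25T]: ω = 1387.0000×72/25 = 3994.5600 rpm, dir flips to +; running = +3994.5600
Stage 3 [20T→38T]: ω = 3994.5600×20/38 = 2102.4000 rpm, dir flips to −; running = −2102.4000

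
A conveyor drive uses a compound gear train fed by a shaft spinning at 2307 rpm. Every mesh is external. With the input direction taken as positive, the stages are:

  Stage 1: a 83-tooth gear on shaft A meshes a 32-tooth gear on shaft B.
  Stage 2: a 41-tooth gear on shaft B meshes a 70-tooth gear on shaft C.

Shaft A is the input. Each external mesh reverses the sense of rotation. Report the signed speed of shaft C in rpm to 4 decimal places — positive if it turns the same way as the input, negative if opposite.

Stage 1 [83T→32T]: ω = 2307.0000×83/32 = 5983.7812 rpm, dir flips to −; running = −5983.7812
Stage 2 [41T→70T]: ω = 5983.7812×41/70 = 3504.7862 rpm, dir flips to +; running = +3504.7862

+3504.7862 rpm (same as input, |ω| = 3504.7862 rpm)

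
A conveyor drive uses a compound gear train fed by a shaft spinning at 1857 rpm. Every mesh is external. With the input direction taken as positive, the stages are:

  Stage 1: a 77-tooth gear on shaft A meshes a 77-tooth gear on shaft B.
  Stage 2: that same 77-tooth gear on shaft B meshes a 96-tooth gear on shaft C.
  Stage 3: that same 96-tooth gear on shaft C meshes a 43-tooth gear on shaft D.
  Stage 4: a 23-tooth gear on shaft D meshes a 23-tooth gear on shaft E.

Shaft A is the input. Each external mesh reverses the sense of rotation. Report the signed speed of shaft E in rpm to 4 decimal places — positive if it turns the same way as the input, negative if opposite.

Stage 1 [77T→77T]: ω = 1857.0000×77/77 = 1857.0000 rpm, dir flips to −; running = −1857.0000
Stage 2 [77T→96T]: ω = 1857.0000×77/96 = 1489.4688 rpm, dir flips to +; running = +1489.4688
Stage 3 [96T→43T]: ω = 1489.4688×96/43 = 3325.3256 rpm, dir flips to −; running = −3325.3256
Stage 4 [23T→23T]: ω = 3325.3256×23/23 = 3325.3256 rpm, dir flips to +; running = +3325.3256

+3325.3256 rpm (same as input, |ω| = 3325.3256 rpm)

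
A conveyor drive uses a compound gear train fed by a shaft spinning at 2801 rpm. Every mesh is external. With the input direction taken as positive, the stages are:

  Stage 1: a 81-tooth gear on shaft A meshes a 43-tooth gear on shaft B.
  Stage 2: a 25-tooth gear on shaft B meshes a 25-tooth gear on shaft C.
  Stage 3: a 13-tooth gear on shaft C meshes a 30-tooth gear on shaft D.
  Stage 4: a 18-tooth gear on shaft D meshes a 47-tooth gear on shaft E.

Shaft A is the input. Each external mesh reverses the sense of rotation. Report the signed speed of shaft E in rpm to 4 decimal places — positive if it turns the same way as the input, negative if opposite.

Stage 1 [81T→43T]: ω = 2801.0000×81/43 = 5276.3023 rpm, dir flips to −; running = −5276.3023
Stage 2 [25T→25T]: ω = 5276.3023×25/25 = 5276.3023 rpm, dir flips to +; running = +5276.3023
Stage 3 [13T→30T]: ω = 5276.3023×13/30 = 2286.3977 rpm, dir flips to −; running = −2286.3977
Stage 4 [18T→47T]: ω = 2286.3977×18/47 = 875.6417 rpm, dir flips to +; running = +875.6417

+875.6417 rpm (same as input, |ω| = 875.6417 rpm)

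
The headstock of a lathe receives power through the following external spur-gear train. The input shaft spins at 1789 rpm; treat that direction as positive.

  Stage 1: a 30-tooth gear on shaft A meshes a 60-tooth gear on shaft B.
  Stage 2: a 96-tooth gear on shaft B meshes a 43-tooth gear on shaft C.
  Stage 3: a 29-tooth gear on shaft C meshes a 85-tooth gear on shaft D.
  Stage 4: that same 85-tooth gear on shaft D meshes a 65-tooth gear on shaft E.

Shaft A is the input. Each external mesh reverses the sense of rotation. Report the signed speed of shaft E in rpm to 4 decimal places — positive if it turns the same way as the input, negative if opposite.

Stage 1 [30T→60T]: ω = 1789.0000×30/60 = 894.5000 rpm, dir flips to −; running = −894.5000
Stage 2 [96T→43T]: ω = 894.5000×96/43 = 1997.0233 rpm, dir flips to +; running = +1997.0233
Stage 3 [29T→85T]: ω = 1997.0233×29/85 = 681.3373 rpm, dir flips to −; running = −681.3373
Stage 4 [85T→65T]: ω = 681.3373×85/65 = 890.9796 rpm, dir flips to +; running = +890.9796

+890.9796 rpm (same as input, |ω| = 890.9796 rpm)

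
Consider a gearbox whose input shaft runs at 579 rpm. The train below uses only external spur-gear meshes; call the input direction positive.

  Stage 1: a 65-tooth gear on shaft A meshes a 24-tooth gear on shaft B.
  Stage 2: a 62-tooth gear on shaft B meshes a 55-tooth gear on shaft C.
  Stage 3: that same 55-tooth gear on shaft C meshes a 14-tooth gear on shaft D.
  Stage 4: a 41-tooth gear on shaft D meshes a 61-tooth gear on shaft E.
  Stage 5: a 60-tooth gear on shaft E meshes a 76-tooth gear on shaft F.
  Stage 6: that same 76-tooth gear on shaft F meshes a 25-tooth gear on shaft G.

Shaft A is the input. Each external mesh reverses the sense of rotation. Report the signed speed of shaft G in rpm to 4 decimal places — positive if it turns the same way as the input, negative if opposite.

+11202.3618 rpm (same as input, |ω| = 11202.3618 rpm)

Stage 1 [65T→24T]: ω = 579.0000×65/24 = 1568.1250 rpm, dir flips to −; running = −1568.1250
Stage 2 [62T→55T]: ω = 1568.1250×62/55 = 1767.7045 rpm, dir flips to +; running = +1767.7045
Stage 3 [55T→14T]: ω = 1767.7045×55/14 = 6944.5536 rpm, dir flips to −; running = −6944.5536
Stage 4 [41T→61T]: ω = 6944.5536×41/61 = 4667.6508 rpm, dir flips to +; running = +4667.6508
Stage 5 [60T→76T]: ω = 4667.6508×60/76 = 3684.9874 rpm, dir flips to −; running = −3684.9874
Stage 6 [76T→25T]: ω = 3684.9874×76/25 = 11202.3618 rpm, dir flips to +; running = +11202.3618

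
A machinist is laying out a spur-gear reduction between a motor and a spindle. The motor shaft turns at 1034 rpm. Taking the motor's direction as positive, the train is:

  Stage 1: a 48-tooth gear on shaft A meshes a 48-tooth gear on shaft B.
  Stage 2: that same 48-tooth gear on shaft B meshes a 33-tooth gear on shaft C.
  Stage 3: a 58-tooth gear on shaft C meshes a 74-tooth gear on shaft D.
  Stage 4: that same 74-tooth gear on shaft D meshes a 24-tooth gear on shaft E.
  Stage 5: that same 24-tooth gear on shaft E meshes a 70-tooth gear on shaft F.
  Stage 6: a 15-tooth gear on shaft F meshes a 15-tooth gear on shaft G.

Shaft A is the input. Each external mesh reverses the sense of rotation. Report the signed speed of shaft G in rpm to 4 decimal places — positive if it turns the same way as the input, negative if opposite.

+1246.1714 rpm (same as input, |ω| = 1246.1714 rpm)

Stage 1 [48T→48T]: ω = 1034.0000×48/48 = 1034.0000 rpm, dir flips to −; running = −1034.0000
Stage 2 [48T→33T]: ω = 1034.0000×48/33 = 1504.0000 rpm, dir flips to +; running = +1504.0000
Stage 3 [58T→74T]: ω = 1504.0000×58/74 = 1178.8108 rpm, dir flips to −; running = −1178.8108
Stage 4 [74T→24T]: ω = 1178.8108×74/24 = 3634.6667 rpm, dir flips to +; running = +3634.6667
Stage 5 [24T→70T]: ω = 3634.6667×24/70 = 1246.1714 rpm, dir flips to −; running = −1246.1714
Stage 6 [15T→15T]: ω = 1246.1714×15/15 = 1246.1714 rpm, dir flips to +; running = +1246.1714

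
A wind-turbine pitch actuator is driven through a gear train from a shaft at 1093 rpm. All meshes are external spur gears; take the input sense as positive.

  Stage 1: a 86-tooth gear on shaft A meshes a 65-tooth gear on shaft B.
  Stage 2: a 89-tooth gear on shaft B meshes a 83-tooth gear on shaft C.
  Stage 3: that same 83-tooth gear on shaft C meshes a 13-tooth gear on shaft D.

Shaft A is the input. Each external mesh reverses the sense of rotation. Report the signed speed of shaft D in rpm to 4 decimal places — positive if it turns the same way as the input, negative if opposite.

Stage 1 [86T→65T]: ω = 1093.0000×86/65 = 1446.1231 rpm, dir flips to −; running = −1446.1231
Stage 2 [89T→83T]: ω = 1446.1231×89/83 = 1550.6621 rpm, dir flips to +; running = +1550.6621
Stage 3 [83T→13T]: ω = 1550.6621×83/13 = 9900.3811 rpm, dir flips to −; running = −9900.3811

-9900.3811 rpm (opposite to input, |ω| = 9900.3811 rpm)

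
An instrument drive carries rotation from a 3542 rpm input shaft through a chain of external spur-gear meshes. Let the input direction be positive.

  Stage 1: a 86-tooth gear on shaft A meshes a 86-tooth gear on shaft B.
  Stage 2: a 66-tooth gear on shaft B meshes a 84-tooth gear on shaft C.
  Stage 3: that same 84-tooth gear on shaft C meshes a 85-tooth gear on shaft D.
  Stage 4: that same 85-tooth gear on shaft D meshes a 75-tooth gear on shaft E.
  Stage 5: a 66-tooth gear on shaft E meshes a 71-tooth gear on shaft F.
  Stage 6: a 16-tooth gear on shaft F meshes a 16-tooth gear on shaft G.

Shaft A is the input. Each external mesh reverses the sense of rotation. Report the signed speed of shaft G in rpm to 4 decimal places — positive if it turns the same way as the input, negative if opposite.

Stage 1 [86T→86T]: ω = 3542.0000×86/86 = 3542.0000 rpm, dir flips to −; running = −3542.0000
Stage 2 [66T→84T]: ω = 3542.0000×66/84 = 2783.0000 rpm, dir flips to +; running = +2783.0000
Stage 3 [84T→85T]: ω = 2783.0000×84/85 = 2750.2588 rpm, dir flips to −; running = −2750.2588
Stage 4 [85T→75T]: ω = 2750.2588×85/75 = 3116.9600 rpm, dir flips to +; running = +3116.9600
Stage 5 [66T→71T]: ω = 3116.9600×66/71 = 2897.4558 rpm, dir flips to −; running = −2897.4558
Stage 6 [16T→16T]: ω = 2897.4558×16/16 = 2897.4558 rpm, dir flips to +; running = +2897.4558

+2897.4558 rpm (same as input, |ω| = 2897.4558 rpm)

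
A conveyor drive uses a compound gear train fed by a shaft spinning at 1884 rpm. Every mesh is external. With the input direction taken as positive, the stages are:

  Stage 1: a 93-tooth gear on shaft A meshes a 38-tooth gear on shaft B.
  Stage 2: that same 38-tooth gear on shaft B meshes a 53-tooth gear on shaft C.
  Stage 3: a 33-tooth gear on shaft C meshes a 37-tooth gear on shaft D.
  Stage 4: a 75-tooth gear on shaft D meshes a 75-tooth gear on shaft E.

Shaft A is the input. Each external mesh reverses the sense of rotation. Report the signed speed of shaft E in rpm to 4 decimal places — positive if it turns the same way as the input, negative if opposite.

Stage 1 [93T→38T]: ω = 1884.0000×93/38 = 4610.8421 rpm, dir flips to −; running = −4610.8421
Stage 2 [38T→53T]: ω = 4610.8421×38/53 = 3305.8868 rpm, dir flips to +; running = +3305.8868
Stage 3 [33T→37T]: ω = 3305.8868×33/37 = 2948.4936 rpm, dir flips to −; running = −2948.4936
Stage 4 [75T→75T]: ω = 2948.4936×75/75 = 2948.4936 rpm, dir flips to +; running = +2948.4936

+2948.4936 rpm (same as input, |ω| = 2948.4936 rpm)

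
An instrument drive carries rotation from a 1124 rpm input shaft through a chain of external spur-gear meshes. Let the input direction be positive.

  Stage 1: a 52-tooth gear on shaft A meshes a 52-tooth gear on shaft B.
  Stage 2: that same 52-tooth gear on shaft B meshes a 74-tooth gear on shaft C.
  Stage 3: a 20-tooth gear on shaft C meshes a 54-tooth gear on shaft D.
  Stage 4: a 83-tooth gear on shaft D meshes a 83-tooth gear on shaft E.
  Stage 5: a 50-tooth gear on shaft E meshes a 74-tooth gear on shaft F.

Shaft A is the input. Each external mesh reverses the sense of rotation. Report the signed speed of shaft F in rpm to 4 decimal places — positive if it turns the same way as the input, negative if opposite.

Stage 1 [52T→52T]: ω = 1124.0000×52/52 = 1124.0000 rpm, dir flips to −; running = −1124.0000
Stage 2 [52T→74T]: ω = 1124.0000×52/74 = 789.8378 rpm, dir flips to +; running = +789.8378
Stage 3 [20T→54T]: ω = 789.8378×20/54 = 292.5325 rpm, dir flips to −; running = −292.5325
Stage 4 [83T→83T]: ω = 292.5325×83/83 = 292.5325 rpm, dir flips to +; running = +292.5325
Stage 5 [50T→74T]: ω = 292.5325×50/74 = 197.6571 rpm, dir flips to −; running = −197.6571

-197.6571 rpm (opposite to input, |ω| = 197.6571 rpm)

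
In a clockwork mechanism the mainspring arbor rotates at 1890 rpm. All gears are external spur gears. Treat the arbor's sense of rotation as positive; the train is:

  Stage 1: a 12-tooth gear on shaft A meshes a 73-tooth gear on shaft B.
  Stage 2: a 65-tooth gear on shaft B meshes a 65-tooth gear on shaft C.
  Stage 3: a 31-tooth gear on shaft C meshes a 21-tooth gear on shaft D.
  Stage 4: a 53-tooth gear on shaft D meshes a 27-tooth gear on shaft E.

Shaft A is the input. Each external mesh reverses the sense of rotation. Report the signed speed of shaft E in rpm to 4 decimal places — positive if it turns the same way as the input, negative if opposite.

+900.2740 rpm (same as input, |ω| = 900.2740 rpm)

Stage 1 [12T→73T]: ω = 1890.0000×12/73 = 310.6849 rpm, dir flips to −; running = −310.6849
Stage 2 [65T→65T]: ω = 310.6849×65/65 = 310.6849 rpm, dir flips to +; running = +310.6849
Stage 3 [31T→21T]: ω = 310.6849×31/21 = 458.6301 rpm, dir flips to −; running = −458.6301
Stage 4 [53T→27T]: ω = 458.6301×53/27 = 900.2740 rpm, dir flips to +; running = +900.2740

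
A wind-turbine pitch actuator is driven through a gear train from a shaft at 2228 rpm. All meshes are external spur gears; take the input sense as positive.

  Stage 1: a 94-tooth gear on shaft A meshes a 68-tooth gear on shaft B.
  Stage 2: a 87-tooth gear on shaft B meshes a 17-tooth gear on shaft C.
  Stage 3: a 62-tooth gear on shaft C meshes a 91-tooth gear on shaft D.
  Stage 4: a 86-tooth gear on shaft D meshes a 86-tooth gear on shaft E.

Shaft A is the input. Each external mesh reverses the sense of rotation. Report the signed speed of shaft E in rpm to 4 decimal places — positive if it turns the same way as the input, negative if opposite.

Stage 1 [94T→68T]: ω = 2228.0000×94/68 = 3079.8824 rpm, dir flips to −; running = −3079.8824
Stage 2 [87T→17T]: ω = 3079.8824×87/17 = 15761.7509 rpm, dir flips to +; running = +15761.7509
Stage 3 [62T→91T]: ω = 15761.7509×62/91 = 10738.7753 rpm, dir flips to −; running = −10738.7753
Stage 4 [86T→86T]: ω = 10738.7753×86/86 = 10738.7753 rpm, dir flips to +; running = +10738.7753

+10738.7753 rpm (same as input, |ω| = 10738.7753 rpm)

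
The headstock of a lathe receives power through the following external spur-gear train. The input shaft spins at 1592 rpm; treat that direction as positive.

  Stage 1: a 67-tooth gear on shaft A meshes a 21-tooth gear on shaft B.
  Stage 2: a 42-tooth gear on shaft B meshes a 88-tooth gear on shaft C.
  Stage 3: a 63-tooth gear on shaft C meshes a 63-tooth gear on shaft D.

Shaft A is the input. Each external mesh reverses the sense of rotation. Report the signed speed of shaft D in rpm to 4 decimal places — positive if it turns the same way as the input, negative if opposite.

-2424.1818 rpm (opposite to input, |ω| = 2424.1818 rpm)

Stage 1 [67T→21T]: ω = 1592.0000×67/21 = 5079.2381 rpm, dir flips to −; running = −5079.2381
Stage 2 [42T→88T]: ω = 5079.2381×42/88 = 2424.1818 rpm, dir flips to +; running = +2424.1818
Stage 3 [63T→63T]: ω = 2424.1818×63/63 = 2424.1818 rpm, dir flips to −; running = −2424.1818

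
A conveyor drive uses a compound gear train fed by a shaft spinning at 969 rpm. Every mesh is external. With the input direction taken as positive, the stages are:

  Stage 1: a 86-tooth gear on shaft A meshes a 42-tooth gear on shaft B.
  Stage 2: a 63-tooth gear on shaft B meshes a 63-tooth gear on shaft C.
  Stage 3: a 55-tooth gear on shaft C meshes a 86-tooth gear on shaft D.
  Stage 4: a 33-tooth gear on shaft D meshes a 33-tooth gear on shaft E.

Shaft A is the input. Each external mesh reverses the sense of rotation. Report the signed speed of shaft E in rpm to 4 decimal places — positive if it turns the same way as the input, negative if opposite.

+1268.9286 rpm (same as input, |ω| = 1268.9286 rpm)

Stage 1 [86T→42T]: ω = 969.0000×86/42 = 1984.1429 rpm, dir flips to −; running = −1984.1429
Stage 2 [63T→63T]: ω = 1984.1429×63/63 = 1984.1429 rpm, dir flips to +; running = +1984.1429
Stage 3 [55T→86T]: ω = 1984.1429×55/86 = 1268.9286 rpm, dir flips to −; running = −1268.9286
Stage 4 [33T→33T]: ω = 1268.9286×33/33 = 1268.9286 rpm, dir flips to +; running = +1268.9286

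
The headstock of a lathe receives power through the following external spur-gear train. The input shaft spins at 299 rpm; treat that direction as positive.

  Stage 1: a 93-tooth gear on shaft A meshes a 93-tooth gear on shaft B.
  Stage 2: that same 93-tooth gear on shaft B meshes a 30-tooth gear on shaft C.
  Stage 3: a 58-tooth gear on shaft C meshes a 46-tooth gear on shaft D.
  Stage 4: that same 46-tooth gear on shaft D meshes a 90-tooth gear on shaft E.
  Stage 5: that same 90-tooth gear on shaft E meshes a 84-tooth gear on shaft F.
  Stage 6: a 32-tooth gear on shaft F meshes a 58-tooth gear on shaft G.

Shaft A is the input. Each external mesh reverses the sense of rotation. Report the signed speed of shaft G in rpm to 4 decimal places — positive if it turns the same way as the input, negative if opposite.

Stage 1 [93T→93T]: ω = 299.0000×93/93 = 299.0000 rpm, dir flips to −; running = −299.0000
Stage 2 [93T→30T]: ω = 299.0000×93/30 = 926.9000 rpm, dir flips to +; running = +926.9000
Stage 3 [58T→46T]: ω = 926.9000×58/46 = 1168.7000 rpm, dir flips to −; running = −1168.7000
Stage 4 [46T→90T]: ω = 1168.7000×46/90 = 597.3356 rpm, dir flips to +; running = +597.3356
Stage 5 [90T→84T]: ω = 597.3356×90/84 = 640.0024 rpm, dir flips to −; running = −640.0024
Stage 6 [32T→58T]: ω = 640.0024×32/58 = 353.1048 rpm, dir flips to +; running = +353.1048

+353.1048 rpm (same as input, |ω| = 353.1048 rpm)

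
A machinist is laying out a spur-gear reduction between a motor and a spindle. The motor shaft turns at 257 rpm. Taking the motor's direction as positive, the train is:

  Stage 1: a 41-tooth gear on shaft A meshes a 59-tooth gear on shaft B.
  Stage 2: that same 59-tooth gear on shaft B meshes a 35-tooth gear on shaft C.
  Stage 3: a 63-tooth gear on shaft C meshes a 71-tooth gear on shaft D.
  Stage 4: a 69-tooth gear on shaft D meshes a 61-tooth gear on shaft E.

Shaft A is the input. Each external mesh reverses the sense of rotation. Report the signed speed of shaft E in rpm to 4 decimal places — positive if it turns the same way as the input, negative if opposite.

Stage 1 [41T→59T]: ω = 257.0000×41/59 = 178.5932 rpm, dir flips to −; running = −178.5932
Stage 2 [59T→35T]: ω = 178.5932×59/35 = 301.0571 rpm, dir flips to +; running = +301.0571
Stage 3 [63T→71T]: ω = 301.0571×63/71 = 267.1352 rpm, dir flips to −; running = −267.1352
Stage 4 [69T→61T]: ω = 267.1352×69/61 = 302.1693 rpm, dir flips to +; running = +302.1693

+302.1693 rpm (same as input, |ω| = 302.1693 rpm)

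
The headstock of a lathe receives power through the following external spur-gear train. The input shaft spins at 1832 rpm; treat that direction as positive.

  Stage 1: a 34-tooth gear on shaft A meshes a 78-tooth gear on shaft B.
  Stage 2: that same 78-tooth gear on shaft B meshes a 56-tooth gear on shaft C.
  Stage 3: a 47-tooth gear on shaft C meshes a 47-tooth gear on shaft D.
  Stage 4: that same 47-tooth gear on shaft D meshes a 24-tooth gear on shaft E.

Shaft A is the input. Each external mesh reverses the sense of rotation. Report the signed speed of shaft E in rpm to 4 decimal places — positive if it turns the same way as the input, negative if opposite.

+2178.2262 rpm (same as input, |ω| = 2178.2262 rpm)

Stage 1 [34T→78T]: ω = 1832.0000×34/78 = 798.5641 rpm, dir flips to −; running = −798.5641
Stage 2 [78T→56T]: ω = 798.5641×78/56 = 1112.2857 rpm, dir flips to +; running = +1112.2857
Stage 3 [47T→47T]: ω = 1112.2857×47/47 = 1112.2857 rpm, dir flips to −; running = −1112.2857
Stage 4 [47T→24T]: ω = 1112.2857×47/24 = 2178.2262 rpm, dir flips to +; running = +2178.2262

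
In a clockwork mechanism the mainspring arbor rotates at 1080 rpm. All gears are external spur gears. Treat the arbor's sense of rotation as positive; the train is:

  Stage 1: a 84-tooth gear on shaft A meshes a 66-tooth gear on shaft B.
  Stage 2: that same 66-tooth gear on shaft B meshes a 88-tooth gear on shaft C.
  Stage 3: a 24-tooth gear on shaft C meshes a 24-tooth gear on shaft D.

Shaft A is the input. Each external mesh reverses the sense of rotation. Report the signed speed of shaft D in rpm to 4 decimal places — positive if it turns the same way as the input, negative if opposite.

Stage 1 [84T→66T]: ω = 1080.0000×84/66 = 1374.5455 rpm, dir flips to −; running = −1374.5455
Stage 2 [66T→88T]: ω = 1374.5455×66/88 = 1030.9091 rpm, dir flips to +; running = +1030.9091
Stage 3 [24T→24T]: ω = 1030.9091×24/24 = 1030.9091 rpm, dir flips to −; running = −1030.9091

-1030.9091 rpm (opposite to input, |ω| = 1030.9091 rpm)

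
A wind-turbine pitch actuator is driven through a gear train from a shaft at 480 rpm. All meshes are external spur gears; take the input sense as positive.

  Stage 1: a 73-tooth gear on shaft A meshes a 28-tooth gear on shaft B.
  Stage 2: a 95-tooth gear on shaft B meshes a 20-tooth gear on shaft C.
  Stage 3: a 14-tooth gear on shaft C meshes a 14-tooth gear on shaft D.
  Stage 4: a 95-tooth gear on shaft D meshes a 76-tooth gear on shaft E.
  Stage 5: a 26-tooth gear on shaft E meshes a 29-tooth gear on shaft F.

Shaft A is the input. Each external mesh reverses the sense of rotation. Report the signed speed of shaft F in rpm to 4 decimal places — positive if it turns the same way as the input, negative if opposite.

Stage 1 [73T→28T]: ω = 480.0000×73/28 = 1251.4286 rpm, dir flips to −; running = −1251.4286
Stage 2 [95T→20T]: ω = 1251.4286×95/20 = 5944.2857 rpm, dir flips to +; running = +5944.2857
Stage 3 [14T→14T]: ω = 5944.2857×14/14 = 5944.2857 rpm, dir flips to −; running = −5944.2857
Stage 4 [95T→76T]: ω = 5944.2857×95/76 = 7430.3571 rpm, dir flips to +; running = +7430.3571
Stage 5 [26T→29T]: ω = 7430.3571×26/29 = 6661.6995 rpm, dir flips to −; running = −6661.6995

-6661.6995 rpm (opposite to input, |ω| = 6661.6995 rpm)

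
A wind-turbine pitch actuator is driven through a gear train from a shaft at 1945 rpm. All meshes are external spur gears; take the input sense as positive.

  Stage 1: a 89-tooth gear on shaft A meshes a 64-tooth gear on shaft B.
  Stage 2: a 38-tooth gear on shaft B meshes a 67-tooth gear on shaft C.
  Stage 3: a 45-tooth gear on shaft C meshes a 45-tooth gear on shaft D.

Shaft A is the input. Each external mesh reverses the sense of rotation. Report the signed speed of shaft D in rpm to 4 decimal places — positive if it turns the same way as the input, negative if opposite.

-1534.0462 rpm (opposite to input, |ω| = 1534.0462 rpm)

Stage 1 [89T→64T]: ω = 1945.0000×89/64 = 2704.7656 rpm, dir flips to −; running = −2704.7656
Stage 2 [38T→67T]: ω = 2704.7656×38/67 = 1534.0462 rpm, dir flips to +; running = +1534.0462
Stage 3 [45T→45T]: ω = 1534.0462×45/45 = 1534.0462 rpm, dir flips to −; running = −1534.0462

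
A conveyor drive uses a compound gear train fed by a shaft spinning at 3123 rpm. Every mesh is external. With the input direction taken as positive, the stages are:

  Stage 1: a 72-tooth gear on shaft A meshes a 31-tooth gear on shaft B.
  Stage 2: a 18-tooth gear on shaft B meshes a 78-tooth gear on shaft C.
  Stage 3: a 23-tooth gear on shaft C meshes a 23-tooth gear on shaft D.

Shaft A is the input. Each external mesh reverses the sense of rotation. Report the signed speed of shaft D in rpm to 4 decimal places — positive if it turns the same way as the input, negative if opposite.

Stage 1 [72T→31T]: ω = 3123.0000×72/31 = 7253.4194 rpm, dir flips to −; running = −7253.4194
Stage 2 [18T→78T]: ω = 7253.4194×18/78 = 1673.8660 rpm, dir flips to +; running = +1673.8660
Stage 3 [23T→23T]: ω = 1673.8660×23/23 = 1673.8660 rpm, dir flips to −; running = −1673.8660

-1673.8660 rpm (opposite to input, |ω| = 1673.8660 rpm)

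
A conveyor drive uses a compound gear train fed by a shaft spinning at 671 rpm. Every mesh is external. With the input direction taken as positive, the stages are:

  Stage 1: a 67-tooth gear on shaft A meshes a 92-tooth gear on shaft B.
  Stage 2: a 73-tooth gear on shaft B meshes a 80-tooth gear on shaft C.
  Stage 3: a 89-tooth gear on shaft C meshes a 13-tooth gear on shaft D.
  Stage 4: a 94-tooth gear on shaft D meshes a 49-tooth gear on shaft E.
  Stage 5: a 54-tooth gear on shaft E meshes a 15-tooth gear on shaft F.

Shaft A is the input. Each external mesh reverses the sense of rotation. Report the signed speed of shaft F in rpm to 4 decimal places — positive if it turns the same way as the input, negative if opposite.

-21082.5577 rpm (opposite to input, |ω| = 21082.5577 rpm)

Stage 1 [67T→92T]: ω = 671.0000×67/92 = 488.6630 rpm, dir flips to −; running = −488.6630
Stage 2 [73T→80T]: ω = 488.6630×73/80 = 445.9050 rpm, dir flips to +; running = +445.9050
Stage 3 [89T→13T]: ω = 445.9050×89/13 = 3052.7344 rpm, dir flips to −; running = −3052.7344
Stage 4 [94T→49T]: ω = 3052.7344×94/49 = 5856.2660 rpm, dir flips to +; running = +5856.2660
Stage 5 [54T→15T]: ω = 5856.2660×54/15 = 21082.5577 rpm, dir flips to −; running = −21082.5577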